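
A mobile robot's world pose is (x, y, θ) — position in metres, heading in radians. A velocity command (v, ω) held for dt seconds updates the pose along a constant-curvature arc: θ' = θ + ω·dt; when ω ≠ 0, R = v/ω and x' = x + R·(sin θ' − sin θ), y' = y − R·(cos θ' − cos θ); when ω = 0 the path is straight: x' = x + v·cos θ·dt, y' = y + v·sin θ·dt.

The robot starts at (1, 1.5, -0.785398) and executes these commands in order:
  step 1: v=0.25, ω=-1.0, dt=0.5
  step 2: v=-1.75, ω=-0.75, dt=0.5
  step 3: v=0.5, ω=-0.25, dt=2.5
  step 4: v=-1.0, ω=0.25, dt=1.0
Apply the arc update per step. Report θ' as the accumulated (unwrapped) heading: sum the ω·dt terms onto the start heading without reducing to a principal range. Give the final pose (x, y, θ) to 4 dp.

step 1: θ'=-1.2854 (R=-0.2500) → pose (1.0631, 1.3936, -1.2854)
step 2: θ'=-1.6604 (R=2.3333) → pose (0.9781, 2.2593, -1.6604)
step 3: θ'=-2.2854 (R=-2.0000) → pose (0.4968, 1.1277, -2.2854)
step 4: θ'=-2.0354 (R=-4.0000) → pose (1.0514, 1.9567, -2.0354)

(1.0514, 1.9567, -2.0354)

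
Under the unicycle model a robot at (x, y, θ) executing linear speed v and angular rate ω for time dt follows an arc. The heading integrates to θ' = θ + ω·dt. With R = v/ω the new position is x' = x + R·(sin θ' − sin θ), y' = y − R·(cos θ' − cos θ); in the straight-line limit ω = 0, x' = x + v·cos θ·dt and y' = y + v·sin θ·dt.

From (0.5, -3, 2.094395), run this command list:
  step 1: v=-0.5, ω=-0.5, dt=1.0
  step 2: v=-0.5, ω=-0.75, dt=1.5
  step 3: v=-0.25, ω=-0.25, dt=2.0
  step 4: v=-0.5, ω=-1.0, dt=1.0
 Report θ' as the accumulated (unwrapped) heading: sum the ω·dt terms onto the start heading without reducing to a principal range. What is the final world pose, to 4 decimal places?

(-0.6277, -3.9518, -1.0306)

step 1: θ'=1.5944 (R=1.0000) → pose (0.6337, -3.4764, 1.5944)
step 2: θ'=0.4694 (R=0.6667) → pose (0.2688, -4.0867, 0.4694)
step 3: θ'=-0.0306 (R=1.0000) → pose (-0.2142, -4.1944, -0.0306)
step 4: θ'=-1.0306 (R=0.5000) → pose (-0.6277, -3.9518, -1.0306)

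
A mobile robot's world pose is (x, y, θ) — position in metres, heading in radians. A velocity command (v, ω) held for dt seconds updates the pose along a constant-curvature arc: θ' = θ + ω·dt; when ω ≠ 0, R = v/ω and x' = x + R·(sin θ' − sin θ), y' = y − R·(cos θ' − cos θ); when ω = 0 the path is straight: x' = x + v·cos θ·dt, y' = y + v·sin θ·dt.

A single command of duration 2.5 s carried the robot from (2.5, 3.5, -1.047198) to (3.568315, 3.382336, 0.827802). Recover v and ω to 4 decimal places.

v = 0.5000, ω = 0.7500

Δθ = 0.827802 − -1.047198 = 1.875000
ω = Δθ/dt = 1.875000/2.5 = 0.7500
R = Δx/(sin θ' − sin θ) = 0.6667
v = R·ω = 0.6667·0.7500 = 0.5000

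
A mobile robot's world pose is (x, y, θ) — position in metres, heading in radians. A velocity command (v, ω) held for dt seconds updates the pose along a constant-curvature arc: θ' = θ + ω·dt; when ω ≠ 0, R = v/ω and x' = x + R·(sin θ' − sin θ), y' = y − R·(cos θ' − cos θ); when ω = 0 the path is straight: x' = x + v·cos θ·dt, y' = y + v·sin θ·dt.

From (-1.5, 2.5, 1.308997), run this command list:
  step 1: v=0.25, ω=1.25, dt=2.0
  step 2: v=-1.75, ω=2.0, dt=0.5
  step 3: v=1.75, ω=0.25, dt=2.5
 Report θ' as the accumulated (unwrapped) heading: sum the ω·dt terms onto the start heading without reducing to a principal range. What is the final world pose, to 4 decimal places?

step 1: θ'=3.8090 (R=0.2000) → pose (-1.8170, 2.7088, 3.8090)
step 2: θ'=4.8090 (R=-0.8750) → pose (-1.4876, 3.4805, 4.8090)
step 3: θ'=5.4340 (R=7.0000) → pose (0.2245, -0.4684, 5.4340)

(0.2245, -0.4684, 5.4340)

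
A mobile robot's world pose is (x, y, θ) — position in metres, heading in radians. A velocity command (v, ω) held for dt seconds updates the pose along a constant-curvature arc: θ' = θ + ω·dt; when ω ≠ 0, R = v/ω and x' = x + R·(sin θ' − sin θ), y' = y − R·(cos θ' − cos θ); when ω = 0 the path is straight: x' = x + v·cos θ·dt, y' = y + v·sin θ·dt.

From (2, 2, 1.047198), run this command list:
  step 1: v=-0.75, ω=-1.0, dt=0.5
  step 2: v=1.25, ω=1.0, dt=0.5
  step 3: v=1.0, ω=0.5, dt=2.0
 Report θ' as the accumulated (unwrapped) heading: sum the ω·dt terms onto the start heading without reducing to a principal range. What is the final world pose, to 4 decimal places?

step 1: θ'=0.5472 (R=0.7500) → pose (1.7407, 1.7345, 0.5472)
step 2: θ'=1.0472 (R=1.2500) → pose (2.1729, 2.1770, 1.0472)
step 3: θ'=2.0472 (R=2.0000) → pose (2.2181, 4.0942, 2.0472)

(2.2181, 4.0942, 2.0472)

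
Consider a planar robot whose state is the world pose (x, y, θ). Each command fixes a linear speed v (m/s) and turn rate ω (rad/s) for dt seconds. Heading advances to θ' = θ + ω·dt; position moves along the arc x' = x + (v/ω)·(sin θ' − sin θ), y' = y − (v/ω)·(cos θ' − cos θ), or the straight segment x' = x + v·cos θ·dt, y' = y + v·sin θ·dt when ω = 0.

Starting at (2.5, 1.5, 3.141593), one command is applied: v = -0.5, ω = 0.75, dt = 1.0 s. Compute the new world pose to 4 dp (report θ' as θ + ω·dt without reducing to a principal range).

θ' = 3.1416 + 0.75·1.0 = 3.8916
R = v/ω = -0.5/0.75 = -0.6667
x' = 2.5 + -0.6667·(sin 3.8916 − sin 3.1416) = 2.9544
y' = 1.5 − -0.6667·(cos 3.8916 − cos 3.1416) = 1.6789

(2.9544, 1.6789, 3.8916)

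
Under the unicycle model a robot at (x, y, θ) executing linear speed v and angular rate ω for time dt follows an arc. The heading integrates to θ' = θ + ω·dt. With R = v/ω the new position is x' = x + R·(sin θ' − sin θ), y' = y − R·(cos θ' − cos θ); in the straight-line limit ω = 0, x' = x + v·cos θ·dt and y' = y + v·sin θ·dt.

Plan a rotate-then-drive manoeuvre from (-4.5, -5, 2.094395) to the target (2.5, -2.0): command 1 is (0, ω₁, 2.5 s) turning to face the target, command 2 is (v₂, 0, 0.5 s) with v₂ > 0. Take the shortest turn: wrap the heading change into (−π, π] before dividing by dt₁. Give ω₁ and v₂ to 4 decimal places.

heading to target = atan2(-2−-5, 2.5−-4.5) = 0.4049
Δθ = wrap(0.4049 − 2.0944) = -1.6895; ω₁ = Δθ/dt₁ = -0.6758
distance = √((2.5−-4.5)² + (-2−-5)²) = 7.6158; v₂ = distance/dt₂ = 15.2315

ω₁ = -0.6758, v₂ = 15.2315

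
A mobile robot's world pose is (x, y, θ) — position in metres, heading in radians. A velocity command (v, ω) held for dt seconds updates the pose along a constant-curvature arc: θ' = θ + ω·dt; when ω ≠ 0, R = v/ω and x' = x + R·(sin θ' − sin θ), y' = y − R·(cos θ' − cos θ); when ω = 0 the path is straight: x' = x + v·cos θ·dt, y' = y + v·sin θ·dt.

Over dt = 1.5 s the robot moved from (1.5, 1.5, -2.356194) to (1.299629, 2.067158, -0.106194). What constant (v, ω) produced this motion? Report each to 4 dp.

v = -0.5000, ω = 1.5000

Δθ = -0.106194 − -2.356194 = 2.250000
ω = Δθ/dt = 2.250000/1.5 = 1.5000
R = −Δy/(cos θ' − cos θ) = -0.3333
v = R·ω = -0.3333·1.5000 = -0.5000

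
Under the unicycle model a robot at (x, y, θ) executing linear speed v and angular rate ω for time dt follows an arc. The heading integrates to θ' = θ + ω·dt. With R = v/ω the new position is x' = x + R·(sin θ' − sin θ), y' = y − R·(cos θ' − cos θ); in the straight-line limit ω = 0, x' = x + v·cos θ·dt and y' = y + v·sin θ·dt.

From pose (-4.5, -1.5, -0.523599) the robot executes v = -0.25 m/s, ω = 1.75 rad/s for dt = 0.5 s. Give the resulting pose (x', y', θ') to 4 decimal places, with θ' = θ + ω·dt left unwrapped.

(-4.6206, -1.4896, 0.3514)

θ' = -0.5236 + 1.75·0.5 = 0.3514
R = v/ω = -0.25/1.75 = -0.1429
x' = -4.5 + -0.1429·(sin 0.3514 − sin -0.5236) = -4.6206
y' = -1.5 − -0.1429·(cos 0.3514 − cos -0.5236) = -1.4896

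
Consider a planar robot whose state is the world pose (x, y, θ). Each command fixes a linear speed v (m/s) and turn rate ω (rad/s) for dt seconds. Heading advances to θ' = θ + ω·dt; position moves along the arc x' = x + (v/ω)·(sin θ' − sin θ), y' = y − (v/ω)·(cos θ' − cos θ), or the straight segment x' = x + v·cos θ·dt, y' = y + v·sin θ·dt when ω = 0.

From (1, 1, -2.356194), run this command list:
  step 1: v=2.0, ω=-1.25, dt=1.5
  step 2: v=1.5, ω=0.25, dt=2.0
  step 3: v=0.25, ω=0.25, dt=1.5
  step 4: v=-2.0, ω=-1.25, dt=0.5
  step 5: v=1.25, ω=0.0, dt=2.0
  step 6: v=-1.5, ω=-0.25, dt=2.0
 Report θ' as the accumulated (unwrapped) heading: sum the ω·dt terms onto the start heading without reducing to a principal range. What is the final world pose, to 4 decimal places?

(-3.3203, 2.4810, -4.4812)

step 1: θ'=-4.2312 (R=-1.6000) → pose (-1.5497, 1.3908, -4.2312)
step 2: θ'=-3.7312 (R=6.0000) → pose (-3.5322, 3.6008, -3.7312)
step 3: θ'=-3.3562 (R=1.0000) → pose (-3.8752, 3.7467, -3.3562)
step 4: θ'=-3.9812 (R=1.6000) → pose (-3.0250, 3.2518, -3.9812)
step 5: θ'=-3.9812 (straight) → pose (-4.6944, 5.1127, -3.9812)
step 6: θ'=-4.4812 (R=6.0000) → pose (-3.3203, 2.4810, -4.4812)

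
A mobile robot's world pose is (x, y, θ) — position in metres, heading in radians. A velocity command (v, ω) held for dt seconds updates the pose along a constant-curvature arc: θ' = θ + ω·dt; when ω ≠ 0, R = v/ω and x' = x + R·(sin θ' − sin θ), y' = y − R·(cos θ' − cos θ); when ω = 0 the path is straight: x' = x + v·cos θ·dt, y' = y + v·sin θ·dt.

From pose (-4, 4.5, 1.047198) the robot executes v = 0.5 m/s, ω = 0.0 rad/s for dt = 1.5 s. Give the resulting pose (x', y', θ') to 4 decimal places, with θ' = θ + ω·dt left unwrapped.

θ' = 1.0472 + 0.0·1.5 = 1.0472
ω = 0 → straight: x' = -4 + 0.5·cos(1.0472)·1.5 = -3.6250
y' = 4.5 + 0.5·sin(1.0472)·1.5 = 5.1495

(-3.6250, 5.1495, 1.0472)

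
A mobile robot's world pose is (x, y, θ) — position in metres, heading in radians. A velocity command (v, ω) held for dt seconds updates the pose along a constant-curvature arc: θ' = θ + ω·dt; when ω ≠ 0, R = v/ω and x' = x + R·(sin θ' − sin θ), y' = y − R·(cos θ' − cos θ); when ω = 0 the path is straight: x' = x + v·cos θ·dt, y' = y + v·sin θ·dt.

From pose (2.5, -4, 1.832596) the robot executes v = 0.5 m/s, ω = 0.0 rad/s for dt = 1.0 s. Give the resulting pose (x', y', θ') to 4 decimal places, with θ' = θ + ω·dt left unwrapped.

θ' = 1.8326 + 0.0·1.0 = 1.8326
ω = 0 → straight: x' = 2.5 + 0.5·cos(1.8326)·1.0 = 2.3706
y' = -4 + 0.5·sin(1.8326)·1.0 = -3.5170

(2.3706, -3.5170, 1.8326)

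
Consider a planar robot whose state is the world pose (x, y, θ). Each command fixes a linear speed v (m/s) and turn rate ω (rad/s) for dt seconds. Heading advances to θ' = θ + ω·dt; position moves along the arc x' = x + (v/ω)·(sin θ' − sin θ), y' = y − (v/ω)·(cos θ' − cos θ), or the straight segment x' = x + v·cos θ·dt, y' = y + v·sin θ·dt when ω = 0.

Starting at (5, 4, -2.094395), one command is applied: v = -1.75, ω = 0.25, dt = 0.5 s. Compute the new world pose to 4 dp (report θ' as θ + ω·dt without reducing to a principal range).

θ' = -2.0944 + 0.25·0.5 = -1.9694
R = v/ω = -1.75/0.25 = -7.0000
x' = 5 + -7.0000·(sin -1.9694 − sin -2.0944) = 5.3891
y' = 4 − -7.0000·(cos -1.9694 − cos -2.0944) = 4.7831

(5.3891, 4.7831, -1.9694)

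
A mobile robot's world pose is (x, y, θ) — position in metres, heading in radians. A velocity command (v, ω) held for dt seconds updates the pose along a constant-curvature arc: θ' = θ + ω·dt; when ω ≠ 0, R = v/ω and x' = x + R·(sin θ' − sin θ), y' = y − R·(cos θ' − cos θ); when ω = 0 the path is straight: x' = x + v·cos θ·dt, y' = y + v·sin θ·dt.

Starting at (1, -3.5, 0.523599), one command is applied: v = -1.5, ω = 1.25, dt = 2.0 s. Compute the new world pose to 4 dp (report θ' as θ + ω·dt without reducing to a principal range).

θ' = 0.5236 + 1.25·2.0 = 3.0236
R = v/ω = -1.5/1.25 = -1.2000
x' = 1 + -1.2000·(sin 3.0236 − sin 0.5236) = 1.4587
y' = -3.5 − -1.2000·(cos 3.0236 − cos 0.5236) = -5.7309

(1.4587, -5.7309, 3.0236)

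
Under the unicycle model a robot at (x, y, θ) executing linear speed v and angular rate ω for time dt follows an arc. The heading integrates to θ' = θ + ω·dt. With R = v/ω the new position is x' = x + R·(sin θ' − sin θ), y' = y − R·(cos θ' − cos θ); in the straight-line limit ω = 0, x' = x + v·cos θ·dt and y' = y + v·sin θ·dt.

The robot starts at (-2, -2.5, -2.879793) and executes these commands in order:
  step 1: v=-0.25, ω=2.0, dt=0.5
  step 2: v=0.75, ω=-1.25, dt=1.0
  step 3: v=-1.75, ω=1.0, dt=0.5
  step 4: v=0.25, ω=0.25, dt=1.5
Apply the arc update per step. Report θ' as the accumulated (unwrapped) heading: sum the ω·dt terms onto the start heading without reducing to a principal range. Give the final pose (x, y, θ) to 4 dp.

(-1.9267, -2.8506, -2.2548)

step 1: θ'=-1.8798 (R=-0.1250) → pose (-1.9133, -2.4173, -1.8798)
step 2: θ'=-3.1298 (R=-0.6000) → pose (-2.4778, -2.8348, -3.1298)
step 3: θ'=-2.6298 (R=-1.7500) → pose (-1.6414, -2.6107, -2.6298)
step 4: θ'=-2.2548 (R=1.0000) → pose (-1.9267, -2.8506, -2.2548)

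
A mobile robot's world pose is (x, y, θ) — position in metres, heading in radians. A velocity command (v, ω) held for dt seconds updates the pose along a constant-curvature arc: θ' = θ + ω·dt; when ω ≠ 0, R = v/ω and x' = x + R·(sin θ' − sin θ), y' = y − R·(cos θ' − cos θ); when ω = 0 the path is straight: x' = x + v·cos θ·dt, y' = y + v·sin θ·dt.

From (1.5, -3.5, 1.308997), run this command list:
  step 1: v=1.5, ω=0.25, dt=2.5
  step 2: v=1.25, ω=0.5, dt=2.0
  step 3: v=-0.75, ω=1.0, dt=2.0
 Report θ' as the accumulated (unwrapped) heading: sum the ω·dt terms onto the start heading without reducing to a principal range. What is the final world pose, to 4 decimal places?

step 1: θ'=1.9340 (R=6.0000) → pose (1.3130, 0.1845, 1.9340)
step 2: θ'=2.9340 (R=2.5000) → pose (-0.5086, 1.7427, 2.9340)
step 3: θ'=4.9340 (R=-0.7500) → pose (0.3776, 2.6414, 4.9340)

(0.3776, 2.6414, 4.9340)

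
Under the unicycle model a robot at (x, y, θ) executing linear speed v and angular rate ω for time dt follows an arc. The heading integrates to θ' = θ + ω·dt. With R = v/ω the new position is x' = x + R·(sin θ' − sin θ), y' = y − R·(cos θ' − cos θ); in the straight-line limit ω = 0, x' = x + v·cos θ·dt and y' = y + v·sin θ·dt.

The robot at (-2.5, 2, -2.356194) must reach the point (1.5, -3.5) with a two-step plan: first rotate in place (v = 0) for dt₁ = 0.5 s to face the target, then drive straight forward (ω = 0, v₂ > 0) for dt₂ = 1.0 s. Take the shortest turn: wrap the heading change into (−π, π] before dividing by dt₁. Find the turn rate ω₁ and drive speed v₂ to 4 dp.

ω₁ = 2.8284, v₂ = 6.8007

heading to target = atan2(-3.5−2, 1.5−-2.5) = -0.9420
Δθ = wrap(-0.9420 − -2.3562) = 1.4142; ω₁ = Δθ/dt₁ = 2.8284
distance = √((1.5−-2.5)² + (-3.5−2)²) = 6.8007; v₂ = distance/dt₂ = 6.8007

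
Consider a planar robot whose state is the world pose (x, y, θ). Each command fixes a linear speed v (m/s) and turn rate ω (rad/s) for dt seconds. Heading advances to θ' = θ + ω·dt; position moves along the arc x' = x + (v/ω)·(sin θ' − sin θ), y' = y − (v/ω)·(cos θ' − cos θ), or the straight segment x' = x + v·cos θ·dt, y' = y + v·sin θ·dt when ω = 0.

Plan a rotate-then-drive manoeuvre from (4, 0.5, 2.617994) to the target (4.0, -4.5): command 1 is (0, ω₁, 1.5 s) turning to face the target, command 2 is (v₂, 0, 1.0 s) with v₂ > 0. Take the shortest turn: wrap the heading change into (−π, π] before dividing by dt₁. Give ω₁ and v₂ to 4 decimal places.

heading to target = atan2(-4.5−0.5, 4−4) = -1.5708
Δθ = wrap(-1.5708 − 2.6180) = 2.0944; ω₁ = Δθ/dt₁ = 1.3963
distance = √((4−4)² + (-4.5−0.5)²) = 5.0000; v₂ = distance/dt₂ = 5.0000

ω₁ = 1.3963, v₂ = 5.0000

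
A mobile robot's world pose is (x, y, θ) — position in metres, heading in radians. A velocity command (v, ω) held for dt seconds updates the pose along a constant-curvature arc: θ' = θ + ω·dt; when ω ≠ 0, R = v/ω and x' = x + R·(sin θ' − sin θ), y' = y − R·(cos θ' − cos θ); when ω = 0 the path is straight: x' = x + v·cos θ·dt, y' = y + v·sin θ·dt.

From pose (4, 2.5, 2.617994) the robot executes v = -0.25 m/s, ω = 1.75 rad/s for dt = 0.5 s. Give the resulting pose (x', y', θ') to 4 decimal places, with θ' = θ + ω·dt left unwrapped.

θ' = 2.6180 + 1.75·0.5 = 3.4930
R = v/ω = -0.25/1.75 = -0.1429
x' = 4 + -0.1429·(sin 3.4930 − sin 2.6180) = 4.1206
y' = 2.5 − -0.1429·(cos 3.4930 − cos 2.6180) = 2.4896

(4.1206, 2.4896, 3.4930)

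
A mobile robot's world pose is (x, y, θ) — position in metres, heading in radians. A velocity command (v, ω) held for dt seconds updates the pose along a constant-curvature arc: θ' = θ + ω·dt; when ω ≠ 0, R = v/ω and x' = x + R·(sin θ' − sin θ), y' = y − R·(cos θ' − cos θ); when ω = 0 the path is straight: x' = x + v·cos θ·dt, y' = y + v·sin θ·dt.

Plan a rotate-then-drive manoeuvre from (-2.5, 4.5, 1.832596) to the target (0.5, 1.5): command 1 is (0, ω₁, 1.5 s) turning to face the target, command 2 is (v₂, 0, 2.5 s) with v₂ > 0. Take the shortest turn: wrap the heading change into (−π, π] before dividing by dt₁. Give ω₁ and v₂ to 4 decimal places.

ω₁ = -1.7453, v₂ = 1.6971

heading to target = atan2(1.5−4.5, 0.5−-2.5) = -0.7854
Δθ = wrap(-0.7854 − 1.8326) = -2.6180; ω₁ = Δθ/dt₁ = -1.7453
distance = √((0.5−-2.5)² + (1.5−4.5)²) = 4.2426; v₂ = distance/dt₂ = 1.6971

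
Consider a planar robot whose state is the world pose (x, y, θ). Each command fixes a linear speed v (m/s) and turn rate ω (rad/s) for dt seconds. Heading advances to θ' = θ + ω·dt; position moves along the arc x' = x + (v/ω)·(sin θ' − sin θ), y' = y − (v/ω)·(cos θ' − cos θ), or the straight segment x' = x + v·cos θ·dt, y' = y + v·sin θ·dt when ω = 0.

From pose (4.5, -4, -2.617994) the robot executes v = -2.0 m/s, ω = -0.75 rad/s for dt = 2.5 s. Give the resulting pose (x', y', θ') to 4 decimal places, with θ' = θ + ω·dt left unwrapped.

θ' = -2.6180 + -0.75·2.5 = -4.4930
R = v/ω = -2.0/-0.75 = 2.6667
x' = 4.5 + 2.6667·(sin -4.4930 − sin -2.6180) = 8.4361
y' = -4 − 2.6667·(cos -4.4930 − cos -2.6180) = -5.7290

(8.4361, -5.7290, -4.4930)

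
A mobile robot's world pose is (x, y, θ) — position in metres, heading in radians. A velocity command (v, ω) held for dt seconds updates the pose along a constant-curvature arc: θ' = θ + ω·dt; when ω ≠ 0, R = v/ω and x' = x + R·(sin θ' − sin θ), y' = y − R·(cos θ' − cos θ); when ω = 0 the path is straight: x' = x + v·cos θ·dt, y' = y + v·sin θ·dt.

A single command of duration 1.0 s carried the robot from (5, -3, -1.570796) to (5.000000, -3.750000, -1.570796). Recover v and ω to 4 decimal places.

Δθ = -1.570796 − -1.570796 = 0.000000
ω = Δθ/dt = 0.000000/1.0 = 0.0000
ω = 0 → v = (Δx·cos θ + Δy·sin θ)/dt = 0.7500

v = 0.7500, ω = 0.0000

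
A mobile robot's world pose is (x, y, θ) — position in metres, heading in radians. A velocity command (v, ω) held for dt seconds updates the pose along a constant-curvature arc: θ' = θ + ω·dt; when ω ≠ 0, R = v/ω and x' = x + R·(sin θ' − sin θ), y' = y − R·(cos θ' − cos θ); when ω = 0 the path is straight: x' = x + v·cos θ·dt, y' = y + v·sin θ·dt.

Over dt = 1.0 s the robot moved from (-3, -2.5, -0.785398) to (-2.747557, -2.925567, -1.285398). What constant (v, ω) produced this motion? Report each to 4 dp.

v = 0.5000, ω = -0.5000

Δθ = -1.285398 − -0.785398 = -0.500000
ω = Δθ/dt = -0.500000/1.0 = -0.5000
R = −Δy/(cos θ' − cos θ) = -1.0000
v = R·ω = -1.0000·-0.5000 = 0.5000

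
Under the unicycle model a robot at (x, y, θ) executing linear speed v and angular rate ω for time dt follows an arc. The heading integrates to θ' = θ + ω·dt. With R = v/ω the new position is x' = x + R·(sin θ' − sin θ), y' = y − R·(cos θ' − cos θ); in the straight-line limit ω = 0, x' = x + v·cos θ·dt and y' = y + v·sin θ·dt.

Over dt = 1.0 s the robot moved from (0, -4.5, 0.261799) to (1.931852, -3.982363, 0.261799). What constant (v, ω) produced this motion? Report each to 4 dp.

v = 2.0000, ω = 0.0000

Δθ = 0.261799 − 0.261799 = 0.000000
ω = Δθ/dt = 0.000000/1.0 = 0.0000
ω = 0 → v = (Δx·cos θ + Δy·sin θ)/dt = 2.0000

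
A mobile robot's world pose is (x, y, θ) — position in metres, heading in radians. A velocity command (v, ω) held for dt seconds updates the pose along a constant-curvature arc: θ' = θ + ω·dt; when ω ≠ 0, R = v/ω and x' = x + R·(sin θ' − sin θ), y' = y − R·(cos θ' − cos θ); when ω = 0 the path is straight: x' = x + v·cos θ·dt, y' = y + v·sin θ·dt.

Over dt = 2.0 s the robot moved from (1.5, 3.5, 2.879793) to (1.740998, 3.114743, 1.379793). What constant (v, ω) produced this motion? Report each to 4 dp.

v = -0.2500, ω = -0.7500

Δθ = 1.379793 − 2.879793 = -1.500000
ω = Δθ/dt = -1.500000/2.0 = -0.7500
R = −Δy/(cos θ' − cos θ) = 0.3333
v = R·ω = 0.3333·-0.7500 = -0.2500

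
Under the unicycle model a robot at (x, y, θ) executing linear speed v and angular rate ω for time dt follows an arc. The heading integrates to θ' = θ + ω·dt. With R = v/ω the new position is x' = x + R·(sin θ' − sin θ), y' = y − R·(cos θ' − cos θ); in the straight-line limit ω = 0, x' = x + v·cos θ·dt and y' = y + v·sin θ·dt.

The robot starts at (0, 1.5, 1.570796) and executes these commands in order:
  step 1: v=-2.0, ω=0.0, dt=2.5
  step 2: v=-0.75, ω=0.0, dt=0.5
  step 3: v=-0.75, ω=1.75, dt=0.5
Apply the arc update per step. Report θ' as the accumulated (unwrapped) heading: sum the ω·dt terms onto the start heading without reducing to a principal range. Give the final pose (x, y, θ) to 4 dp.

(0.1539, -4.2039, 2.4458)

step 1: θ'=1.5708 (straight) → pose (0.0000, -3.5000, 1.5708)
step 2: θ'=1.5708 (straight) → pose (0.0000, -3.8750, 1.5708)
step 3: θ'=2.4458 (R=-0.4286) → pose (0.1539, -4.2039, 2.4458)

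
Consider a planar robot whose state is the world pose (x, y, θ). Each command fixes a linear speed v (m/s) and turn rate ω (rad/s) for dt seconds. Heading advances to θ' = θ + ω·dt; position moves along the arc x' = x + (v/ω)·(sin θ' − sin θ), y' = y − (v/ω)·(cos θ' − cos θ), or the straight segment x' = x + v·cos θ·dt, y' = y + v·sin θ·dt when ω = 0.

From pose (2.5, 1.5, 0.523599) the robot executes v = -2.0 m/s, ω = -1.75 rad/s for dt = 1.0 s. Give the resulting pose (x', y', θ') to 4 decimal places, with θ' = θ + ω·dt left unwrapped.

(0.8528, 2.1039, -1.2264)

θ' = 0.5236 + -1.75·1.0 = -1.2264
R = v/ω = -2.0/-1.75 = 1.1429
x' = 2.5 + 1.1429·(sin -1.2264 − sin 0.5236) = 0.8528
y' = 1.5 − 1.1429·(cos -1.2264 − cos 0.5236) = 2.1039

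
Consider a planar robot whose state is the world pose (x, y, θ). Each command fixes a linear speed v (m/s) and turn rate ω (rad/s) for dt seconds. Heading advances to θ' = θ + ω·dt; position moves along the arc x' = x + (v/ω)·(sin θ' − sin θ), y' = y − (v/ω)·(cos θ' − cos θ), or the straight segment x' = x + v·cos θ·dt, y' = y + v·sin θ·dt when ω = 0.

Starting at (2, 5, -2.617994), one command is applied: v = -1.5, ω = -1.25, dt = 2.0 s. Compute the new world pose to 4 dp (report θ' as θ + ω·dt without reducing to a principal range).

θ' = -2.6180 + -1.25·2.0 = -5.1180
R = v/ω = -1.5/-1.25 = 1.2000
x' = 2 + 1.2000·(sin -5.1180 − sin -2.6180) = 3.7026
y' = 5 − 1.2000·(cos -5.1180 − cos -2.6180) = 3.4873

(3.7026, 3.4873, -5.1180)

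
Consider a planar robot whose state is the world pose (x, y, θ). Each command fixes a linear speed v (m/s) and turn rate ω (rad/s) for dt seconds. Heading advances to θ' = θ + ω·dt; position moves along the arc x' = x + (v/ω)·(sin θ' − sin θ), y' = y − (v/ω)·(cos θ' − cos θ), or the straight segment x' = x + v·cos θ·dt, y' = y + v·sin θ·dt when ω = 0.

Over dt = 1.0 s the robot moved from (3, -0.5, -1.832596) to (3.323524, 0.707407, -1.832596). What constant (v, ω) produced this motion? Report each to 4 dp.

Δθ = -1.832596 − -1.832596 = 0.000000
ω = Δθ/dt = 0.000000/1.0 = 0.0000
ω = 0 → v = (Δx·cos θ + Δy·sin θ)/dt = -1.2500

v = -1.2500, ω = 0.0000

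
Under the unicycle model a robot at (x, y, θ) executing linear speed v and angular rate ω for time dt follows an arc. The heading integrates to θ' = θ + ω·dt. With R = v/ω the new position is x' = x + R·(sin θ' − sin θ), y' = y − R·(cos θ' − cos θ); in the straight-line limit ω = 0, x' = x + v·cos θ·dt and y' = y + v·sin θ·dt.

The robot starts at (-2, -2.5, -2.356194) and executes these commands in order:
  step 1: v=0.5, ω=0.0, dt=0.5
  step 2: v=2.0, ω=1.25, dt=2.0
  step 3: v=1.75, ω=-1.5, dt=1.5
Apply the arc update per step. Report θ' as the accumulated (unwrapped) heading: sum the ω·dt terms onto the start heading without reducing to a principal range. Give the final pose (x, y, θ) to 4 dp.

step 1: θ'=-2.3562 (straight) → pose (-2.1768, -2.6768, -2.3562)
step 2: θ'=0.1438 (R=1.6000) → pose (-0.8161, -5.3916, 0.1438)
step 3: θ'=-2.1062 (R=-1.1667) → pose (0.3545, -7.1415, -2.1062)

(0.3545, -7.1415, -2.1062)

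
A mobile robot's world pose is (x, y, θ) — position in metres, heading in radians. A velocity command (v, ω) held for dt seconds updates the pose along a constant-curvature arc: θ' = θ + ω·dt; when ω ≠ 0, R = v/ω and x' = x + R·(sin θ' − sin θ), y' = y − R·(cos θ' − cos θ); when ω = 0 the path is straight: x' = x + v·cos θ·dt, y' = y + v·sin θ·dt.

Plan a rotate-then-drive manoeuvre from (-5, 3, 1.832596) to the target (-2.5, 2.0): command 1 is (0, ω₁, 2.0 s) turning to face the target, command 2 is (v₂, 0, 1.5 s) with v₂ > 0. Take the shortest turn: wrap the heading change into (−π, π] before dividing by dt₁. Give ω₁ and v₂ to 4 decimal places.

heading to target = atan2(2−3, -2.5−-5) = -0.3805
Δθ = wrap(-0.3805 − 1.8326) = -2.2131; ω₁ = Δθ/dt₁ = -1.1066
distance = √((-2.5−-5)² + (2−3)²) = 2.6926; v₂ = distance/dt₂ = 1.7951

ω₁ = -1.1066, v₂ = 1.7951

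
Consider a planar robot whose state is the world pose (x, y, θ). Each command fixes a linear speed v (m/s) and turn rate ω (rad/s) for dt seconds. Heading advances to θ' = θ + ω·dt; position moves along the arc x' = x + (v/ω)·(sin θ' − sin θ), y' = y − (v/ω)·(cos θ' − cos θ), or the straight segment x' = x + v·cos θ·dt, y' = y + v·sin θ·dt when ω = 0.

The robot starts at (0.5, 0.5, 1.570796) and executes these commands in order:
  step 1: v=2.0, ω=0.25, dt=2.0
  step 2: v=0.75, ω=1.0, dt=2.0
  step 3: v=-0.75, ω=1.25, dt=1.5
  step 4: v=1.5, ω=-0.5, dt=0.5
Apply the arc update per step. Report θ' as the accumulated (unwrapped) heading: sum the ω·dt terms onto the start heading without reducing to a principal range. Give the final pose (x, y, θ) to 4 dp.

step 1: θ'=2.0708 (R=8.0000) → pose (-0.4793, 4.3354, 2.0708)
step 2: θ'=4.0708 (R=0.7500) → pose (-1.7384, 4.4247, 4.0708)
step 3: θ'=5.9458 (R=-0.6000) → pose (-2.0205, 5.3499, 5.9458)
step 4: θ'=5.6958 (R=-3.0000) → pose (-1.3510, 5.0163, 5.6958)

(-1.3510, 5.0163, 5.6958)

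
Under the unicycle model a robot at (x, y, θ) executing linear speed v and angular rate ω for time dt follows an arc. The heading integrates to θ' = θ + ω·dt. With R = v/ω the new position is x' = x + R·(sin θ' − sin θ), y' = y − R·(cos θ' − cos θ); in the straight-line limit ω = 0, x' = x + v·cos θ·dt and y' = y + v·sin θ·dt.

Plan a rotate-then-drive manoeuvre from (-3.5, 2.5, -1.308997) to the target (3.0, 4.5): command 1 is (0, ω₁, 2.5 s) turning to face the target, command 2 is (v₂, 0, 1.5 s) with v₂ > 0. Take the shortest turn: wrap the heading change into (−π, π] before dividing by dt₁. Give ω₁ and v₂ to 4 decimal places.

heading to target = atan2(4.5−2.5, 3−-3.5) = 0.2985
Δθ = wrap(0.2985 − -1.3090) = 1.6075; ω₁ = Δθ/dt₁ = 0.6430
distance = √((3−-3.5)² + (4.5−2.5)²) = 6.8007; v₂ = distance/dt₂ = 4.5338

ω₁ = 0.6430, v₂ = 4.5338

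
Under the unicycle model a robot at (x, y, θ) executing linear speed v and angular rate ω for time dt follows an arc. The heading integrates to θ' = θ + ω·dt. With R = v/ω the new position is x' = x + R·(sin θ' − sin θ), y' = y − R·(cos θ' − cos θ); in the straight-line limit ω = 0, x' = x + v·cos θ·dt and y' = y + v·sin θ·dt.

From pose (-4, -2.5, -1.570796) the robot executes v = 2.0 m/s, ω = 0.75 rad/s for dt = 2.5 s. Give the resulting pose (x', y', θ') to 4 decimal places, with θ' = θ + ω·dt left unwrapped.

(-0.5346, -5.0442, 0.3042)

θ' = -1.5708 + 0.75·2.5 = 0.3042
R = v/ω = 2.0/0.75 = 2.6667
x' = -4 + 2.6667·(sin 0.3042 − sin -1.5708) = -0.5346
y' = -2.5 − 2.6667·(cos 0.3042 − cos -1.5708) = -5.0442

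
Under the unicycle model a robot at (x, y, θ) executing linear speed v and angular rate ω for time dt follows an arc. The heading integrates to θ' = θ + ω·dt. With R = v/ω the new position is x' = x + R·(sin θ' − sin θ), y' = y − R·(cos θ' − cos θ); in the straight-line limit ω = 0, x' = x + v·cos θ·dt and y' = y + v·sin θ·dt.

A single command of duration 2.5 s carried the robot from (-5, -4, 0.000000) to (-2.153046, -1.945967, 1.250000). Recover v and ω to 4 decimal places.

Δθ = 1.250000 − 0.000000 = 1.250000
ω = Δθ/dt = 1.250000/2.5 = 0.5000
R = Δx/(sin θ' − sin θ) = 3.0000
v = R·ω = 3.0000·0.5000 = 1.5000

v = 1.5000, ω = 0.5000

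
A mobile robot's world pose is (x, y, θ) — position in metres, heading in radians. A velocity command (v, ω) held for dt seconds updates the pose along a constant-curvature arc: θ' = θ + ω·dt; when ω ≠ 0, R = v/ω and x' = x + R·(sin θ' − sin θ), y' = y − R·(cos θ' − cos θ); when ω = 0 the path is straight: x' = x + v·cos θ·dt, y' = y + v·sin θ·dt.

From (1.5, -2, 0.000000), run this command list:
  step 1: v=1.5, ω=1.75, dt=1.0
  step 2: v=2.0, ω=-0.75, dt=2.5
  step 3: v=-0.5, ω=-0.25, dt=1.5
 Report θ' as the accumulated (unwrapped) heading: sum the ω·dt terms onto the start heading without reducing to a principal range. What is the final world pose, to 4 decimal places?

step 1: θ'=1.7500 (R=0.8571) → pose (2.3434, -0.9901, 1.7500)
step 2: θ'=-0.1250 (R=-2.6667) → pose (5.2998, 2.1311, -0.1250)
step 3: θ'=-0.5000 (R=2.0000) → pose (4.5903, 2.3603, -0.5000)

(4.5903, 2.3603, -0.5000)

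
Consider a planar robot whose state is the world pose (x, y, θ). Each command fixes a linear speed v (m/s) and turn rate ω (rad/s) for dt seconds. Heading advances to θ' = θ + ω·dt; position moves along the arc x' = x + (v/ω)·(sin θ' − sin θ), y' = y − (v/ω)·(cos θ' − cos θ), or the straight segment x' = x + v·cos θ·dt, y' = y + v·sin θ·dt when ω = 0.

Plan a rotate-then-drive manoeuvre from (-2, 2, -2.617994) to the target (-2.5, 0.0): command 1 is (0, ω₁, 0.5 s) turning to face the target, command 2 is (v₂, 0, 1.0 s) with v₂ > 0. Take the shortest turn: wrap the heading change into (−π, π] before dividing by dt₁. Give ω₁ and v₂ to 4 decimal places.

heading to target = atan2(0−2, -2.5−-2) = -1.8158
Δθ = wrap(-1.8158 − -2.6180) = 0.8022; ω₁ = Δθ/dt₁ = 1.6044
distance = √((-2.5−-2)² + (0−2)²) = 2.0616; v₂ = distance/dt₂ = 2.0616

ω₁ = 1.6044, v₂ = 2.0616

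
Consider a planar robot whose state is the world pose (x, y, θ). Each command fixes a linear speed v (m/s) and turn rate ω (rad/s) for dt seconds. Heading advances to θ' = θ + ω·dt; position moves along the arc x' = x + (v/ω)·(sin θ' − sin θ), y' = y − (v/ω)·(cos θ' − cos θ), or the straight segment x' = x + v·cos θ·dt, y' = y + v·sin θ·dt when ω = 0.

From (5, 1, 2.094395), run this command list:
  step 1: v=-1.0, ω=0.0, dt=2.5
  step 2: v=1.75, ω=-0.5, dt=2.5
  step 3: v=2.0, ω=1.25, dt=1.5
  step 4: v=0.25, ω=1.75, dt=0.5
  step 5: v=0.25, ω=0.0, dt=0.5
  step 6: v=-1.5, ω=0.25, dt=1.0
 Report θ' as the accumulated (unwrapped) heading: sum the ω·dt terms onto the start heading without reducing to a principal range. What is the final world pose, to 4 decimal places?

step 1: θ'=2.0944 (straight) → pose (6.2500, -1.1651, 2.0944)
step 2: θ'=0.8444 (R=-3.5000) → pose (6.6646, 2.9096, 0.8444)
step 3: θ'=2.7194 (R=1.6000) → pose (6.1241, 5.4318, 2.7194)
step 4: θ'=3.5944 (R=0.1429) → pose (6.0031, 5.4299, 3.5944)
step 5: θ'=3.5944 (straight) → pose (5.8907, 5.3752, 3.5944)
step 6: θ'=3.8444 (R=-6.0000) → pose (7.1439, 6.1924, 3.8444)

(7.1439, 6.1924, 3.8444)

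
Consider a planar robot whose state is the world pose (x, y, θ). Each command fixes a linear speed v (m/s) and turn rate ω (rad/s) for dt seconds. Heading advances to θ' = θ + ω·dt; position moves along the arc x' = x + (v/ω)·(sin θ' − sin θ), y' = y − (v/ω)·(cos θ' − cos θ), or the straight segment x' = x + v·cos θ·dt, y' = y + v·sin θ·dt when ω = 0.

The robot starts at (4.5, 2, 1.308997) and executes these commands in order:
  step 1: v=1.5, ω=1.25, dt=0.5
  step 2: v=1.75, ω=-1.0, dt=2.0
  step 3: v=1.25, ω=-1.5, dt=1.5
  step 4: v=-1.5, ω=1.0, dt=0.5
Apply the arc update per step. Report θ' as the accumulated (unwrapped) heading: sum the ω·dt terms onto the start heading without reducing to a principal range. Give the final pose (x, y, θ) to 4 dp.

step 1: θ'=1.9340 (R=1.2000) → pose (4.4626, 2.7369, 1.9340)
step 2: θ'=-0.0660 (R=-1.7500) → pose (6.2139, 5.1048, -0.0660)
step 3: θ'=-2.3160 (R=-0.8333) → pose (6.7714, 3.7082, -2.3160)
step 4: θ'=-1.8160 (R=-1.5000) → pose (7.1241, 4.3612, -1.8160)

(7.1241, 4.3612, -1.8160)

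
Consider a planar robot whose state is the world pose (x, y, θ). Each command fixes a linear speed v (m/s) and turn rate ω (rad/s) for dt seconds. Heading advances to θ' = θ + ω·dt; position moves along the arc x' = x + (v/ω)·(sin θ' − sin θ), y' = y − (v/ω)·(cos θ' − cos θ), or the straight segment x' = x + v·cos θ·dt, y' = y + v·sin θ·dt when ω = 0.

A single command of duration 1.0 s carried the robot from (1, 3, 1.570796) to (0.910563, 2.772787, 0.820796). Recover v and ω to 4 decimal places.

v = -0.2500, ω = -0.7500

Δθ = 0.820796 − 1.570796 = -0.750000
ω = Δθ/dt = -0.750000/1.0 = -0.7500
R = −Δy/(cos θ' − cos θ) = 0.3333
v = R·ω = 0.3333·-0.7500 = -0.2500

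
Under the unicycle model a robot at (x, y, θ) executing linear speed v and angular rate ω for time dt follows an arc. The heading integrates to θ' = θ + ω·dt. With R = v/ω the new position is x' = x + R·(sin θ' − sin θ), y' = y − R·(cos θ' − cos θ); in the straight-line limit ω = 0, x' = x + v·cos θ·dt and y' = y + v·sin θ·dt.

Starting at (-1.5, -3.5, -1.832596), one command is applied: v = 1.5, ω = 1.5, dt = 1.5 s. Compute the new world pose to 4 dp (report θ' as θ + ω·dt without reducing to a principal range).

(-0.1287, -4.6730, 0.4174)

θ' = -1.8326 + 1.5·1.5 = 0.4174
R = v/ω = 1.5/1.5 = 1.0000
x' = -1.5 + 1.0000·(sin 0.4174 − sin -1.8326) = -0.1287
y' = -3.5 − 1.0000·(cos 0.4174 − cos -1.8326) = -4.6730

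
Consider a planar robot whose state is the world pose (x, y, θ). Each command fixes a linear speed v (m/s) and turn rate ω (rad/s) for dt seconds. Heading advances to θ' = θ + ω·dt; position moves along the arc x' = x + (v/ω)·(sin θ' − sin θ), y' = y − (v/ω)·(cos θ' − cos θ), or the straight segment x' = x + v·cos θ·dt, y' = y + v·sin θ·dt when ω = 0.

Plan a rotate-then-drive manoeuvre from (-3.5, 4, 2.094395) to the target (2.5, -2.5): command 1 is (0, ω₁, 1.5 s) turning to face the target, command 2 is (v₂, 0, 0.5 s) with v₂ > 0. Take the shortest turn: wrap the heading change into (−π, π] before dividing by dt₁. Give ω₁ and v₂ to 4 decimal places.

heading to target = atan2(-2.5−4, 2.5−-3.5) = -0.8254
Δθ = wrap(-0.8254 − 2.0944) = -2.9198; ω₁ = Δθ/dt₁ = -1.9465
distance = √((2.5−-3.5)² + (-2.5−4)²) = 8.8459; v₂ = distance/dt₂ = 17.6918

ω₁ = -1.9465, v₂ = 17.6918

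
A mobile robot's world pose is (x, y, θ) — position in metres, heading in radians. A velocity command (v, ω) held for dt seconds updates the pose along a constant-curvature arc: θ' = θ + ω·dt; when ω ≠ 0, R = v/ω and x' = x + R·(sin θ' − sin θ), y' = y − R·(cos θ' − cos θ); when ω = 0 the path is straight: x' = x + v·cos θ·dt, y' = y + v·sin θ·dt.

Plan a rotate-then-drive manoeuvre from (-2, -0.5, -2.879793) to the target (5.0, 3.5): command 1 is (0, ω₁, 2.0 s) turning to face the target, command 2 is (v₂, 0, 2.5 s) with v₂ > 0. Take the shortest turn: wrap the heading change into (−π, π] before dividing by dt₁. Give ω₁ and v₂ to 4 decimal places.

heading to target = atan2(3.5−-0.5, 5−-2) = 0.5191
Δθ = wrap(0.5191 − -2.8798) = -2.8842; ω₁ = Δθ/dt₁ = -1.4421
distance = √((5−-2)² + (3.5−-0.5)²) = 8.0623; v₂ = distance/dt₂ = 3.2249

ω₁ = -1.4421, v₂ = 3.2249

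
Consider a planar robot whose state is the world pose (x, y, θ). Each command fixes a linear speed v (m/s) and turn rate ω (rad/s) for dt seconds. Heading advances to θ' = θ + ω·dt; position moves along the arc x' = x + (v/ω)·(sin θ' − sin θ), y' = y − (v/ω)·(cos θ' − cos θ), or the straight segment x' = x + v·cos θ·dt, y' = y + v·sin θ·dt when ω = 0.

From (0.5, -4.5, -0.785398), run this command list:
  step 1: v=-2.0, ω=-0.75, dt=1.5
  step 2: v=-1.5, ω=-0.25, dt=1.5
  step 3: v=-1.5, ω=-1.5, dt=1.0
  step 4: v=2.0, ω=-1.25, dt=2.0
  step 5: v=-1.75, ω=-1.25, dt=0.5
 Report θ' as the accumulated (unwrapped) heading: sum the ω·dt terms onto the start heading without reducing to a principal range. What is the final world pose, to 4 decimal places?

(2.4974, 3.4978, -6.9104)

step 1: θ'=-1.9104 (R=2.6667) → pose (-0.1287, -1.7261, -1.9104)
step 2: θ'=-2.2854 (R=6.0000) → pose (0.9964, 0.2071, -2.2854)
step 3: θ'=-3.7854 (R=1.0000) → pose (2.3520, 0.3516, -3.7854)
step 4: θ'=-6.2854 (R=-1.6000) → pose (3.3160, 3.2314, -6.2854)
step 5: θ'=-6.9104 (R=1.4000) → pose (2.4974, 3.4978, -6.9104)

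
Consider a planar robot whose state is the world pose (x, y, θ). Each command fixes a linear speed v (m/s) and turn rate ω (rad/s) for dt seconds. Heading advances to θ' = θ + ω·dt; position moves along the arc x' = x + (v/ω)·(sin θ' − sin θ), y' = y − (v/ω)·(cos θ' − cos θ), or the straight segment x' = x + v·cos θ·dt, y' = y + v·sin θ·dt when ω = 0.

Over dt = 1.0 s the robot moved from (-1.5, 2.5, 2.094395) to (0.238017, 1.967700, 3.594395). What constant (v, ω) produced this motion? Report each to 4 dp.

v = -2.0000, ω = 1.5000

Δθ = 3.594395 − 2.094395 = 1.500000
ω = Δθ/dt = 1.500000/1.0 = 1.5000
R = Δx/(sin θ' − sin θ) = -1.3333
v = R·ω = -1.3333·1.5000 = -2.0000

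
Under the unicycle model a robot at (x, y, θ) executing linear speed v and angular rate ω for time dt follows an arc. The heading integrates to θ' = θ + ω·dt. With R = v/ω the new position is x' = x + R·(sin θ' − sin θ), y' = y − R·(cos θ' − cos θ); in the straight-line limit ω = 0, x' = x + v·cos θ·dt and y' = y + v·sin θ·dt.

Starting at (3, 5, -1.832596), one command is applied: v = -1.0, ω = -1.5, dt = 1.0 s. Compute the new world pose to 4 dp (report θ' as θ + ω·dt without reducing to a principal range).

θ' = -1.8326 + -1.5·1.0 = -3.3326
R = v/ω = -1.0/-1.5 = 0.6667
x' = 3 + 0.6667·(sin -3.3326 − sin -1.8326) = 3.7705
y' = 5 − 0.6667·(cos -3.3326 − cos -1.8326) = 5.4820

(3.7705, 5.4820, -3.3326)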